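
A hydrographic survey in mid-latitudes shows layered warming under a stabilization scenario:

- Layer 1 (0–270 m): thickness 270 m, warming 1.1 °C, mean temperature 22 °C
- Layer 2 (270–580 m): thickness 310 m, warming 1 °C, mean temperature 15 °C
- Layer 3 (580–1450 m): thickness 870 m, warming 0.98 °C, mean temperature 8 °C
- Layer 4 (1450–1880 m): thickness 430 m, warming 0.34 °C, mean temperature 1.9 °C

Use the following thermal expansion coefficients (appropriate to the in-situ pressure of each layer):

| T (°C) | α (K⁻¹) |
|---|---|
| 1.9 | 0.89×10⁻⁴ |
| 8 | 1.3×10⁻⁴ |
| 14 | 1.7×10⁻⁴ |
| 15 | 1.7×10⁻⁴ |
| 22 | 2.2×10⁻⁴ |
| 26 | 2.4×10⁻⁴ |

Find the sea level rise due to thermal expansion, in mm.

Layer 1 at 22 °C → α = 2.2×10⁻⁴ K⁻¹
Layer 2 at 15 °C → α = 1.7×10⁻⁴ K⁻¹
Layer 3 at 8 °C → α = 1.3×10⁻⁴ K⁻¹
Layer 4 at 1.9 °C → α = 0.89×10⁻⁴ K⁻¹
270 × 2.2×10⁻⁴ × 1.1 = 0.06534 m
310 × 1.7×10⁻⁴ × 1 = 0.05270 m
0.98 × 870 × 1.3×10⁻⁴ = 0.110838 m
1450–1880 m: 0.34 × 0.89×10⁻⁴ × 430 = 0.0130118 m
Δh = 0.06534 + 0.05270 + 0.110838 + 0.0130118 = 0.2418898 m ≈ 240 mm

240 mm of thermosteric rise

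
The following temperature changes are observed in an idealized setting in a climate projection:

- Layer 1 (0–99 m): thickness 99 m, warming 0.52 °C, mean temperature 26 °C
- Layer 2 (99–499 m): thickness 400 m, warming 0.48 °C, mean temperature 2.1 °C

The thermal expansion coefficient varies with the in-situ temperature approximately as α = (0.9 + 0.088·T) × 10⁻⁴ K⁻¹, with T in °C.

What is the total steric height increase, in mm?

Layer 1: α = (0.9 + 0.088×26)×10⁻⁴ = 3.188×10⁻⁴ K⁻¹
Layer 2: α = (0.9 + 0.088×2.1)×10⁻⁴ = 1.0848×10⁻⁴ K⁻¹
0–99 m: 0.52 × 99 × 3.188×10⁻⁴ = 0.016411824 m
99–499 m: 1.0848×10⁻⁴ × 0.48 × 400 = 0.02082816 m
Δh = 0.016411824 + 0.02082816 = 0.037239984 m ≈ 37.2 mm

Δh = 37.2 mm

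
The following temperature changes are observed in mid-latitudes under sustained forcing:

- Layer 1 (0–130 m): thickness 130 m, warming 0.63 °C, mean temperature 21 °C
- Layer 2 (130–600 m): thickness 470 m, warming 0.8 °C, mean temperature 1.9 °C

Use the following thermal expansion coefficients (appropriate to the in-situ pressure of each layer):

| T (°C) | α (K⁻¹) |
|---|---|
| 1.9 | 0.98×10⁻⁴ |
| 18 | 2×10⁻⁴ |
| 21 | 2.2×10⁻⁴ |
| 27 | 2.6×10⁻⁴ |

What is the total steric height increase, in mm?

about 55 mm

Layer 1 at 21 °C → α = 2.2×10⁻⁴ K⁻¹
Layer 2 at 1.9 °C → α = 0.98×10⁻⁴ K⁻¹
0–130 m: 0.63 × 130 × 2.2×10⁻⁴ = 0.018018 m
Layer 2: 470 × 0.8 × 0.98×10⁻⁴ = 0.036848 m
Δh = 0.018018 + 0.036848 = 0.054866 m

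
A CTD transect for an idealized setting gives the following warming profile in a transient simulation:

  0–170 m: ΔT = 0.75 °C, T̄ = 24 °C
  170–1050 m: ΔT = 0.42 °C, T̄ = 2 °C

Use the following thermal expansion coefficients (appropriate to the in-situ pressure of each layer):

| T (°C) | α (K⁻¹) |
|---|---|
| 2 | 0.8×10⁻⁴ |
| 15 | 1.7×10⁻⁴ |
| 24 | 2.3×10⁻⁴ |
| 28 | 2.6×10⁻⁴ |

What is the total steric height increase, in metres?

Layer 1 at 24 °C → α = 2.3×10⁻⁴ K⁻¹
Layer 2 at 2 °C → α = 0.8×10⁻⁴ K⁻¹
0.75 × 2.3×10⁻⁴ × 170 = 0.029325 m
Layer 2: 0.8×10⁻⁴ × 880 × 0.42 = 0.029568 m
Δh = 0.029325 + 0.029568 = 0.058893 m

0.059 m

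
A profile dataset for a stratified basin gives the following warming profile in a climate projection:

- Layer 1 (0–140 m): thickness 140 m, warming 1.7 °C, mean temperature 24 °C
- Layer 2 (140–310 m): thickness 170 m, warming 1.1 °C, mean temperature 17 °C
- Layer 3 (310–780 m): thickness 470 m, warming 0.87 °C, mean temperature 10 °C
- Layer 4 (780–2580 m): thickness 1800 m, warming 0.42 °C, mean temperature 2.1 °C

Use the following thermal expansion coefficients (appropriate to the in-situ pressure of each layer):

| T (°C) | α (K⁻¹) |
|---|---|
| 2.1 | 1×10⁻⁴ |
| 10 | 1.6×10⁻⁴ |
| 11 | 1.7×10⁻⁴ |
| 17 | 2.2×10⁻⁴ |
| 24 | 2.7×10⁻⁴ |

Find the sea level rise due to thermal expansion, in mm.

246 mm of thermosteric rise

Layer 1 at 24 °C → α = 2.7×10⁻⁴ K⁻¹
Layer 2 at 17 °C → α = 2.2×10⁻⁴ K⁻¹
Layer 3 at 10 °C → α = 1.6×10⁻⁴ K⁻¹
Layer 4 at 2.1 °C → α = 1×10⁻⁴ K⁻¹
0–140 m: 140 × 1.7 × 2.7×10⁻⁴ = 0.06426 m
Layer 2: 170 × 1.1 × 2.2×10⁻⁴ = 0.04114 m
Layer 3: 0.87 × 470 × 1.6×10⁻⁴ = 0.065424 m
780–2580 m: 1×10⁻⁴ × 1800 × 0.42 = 0.07560 m
Δh = 0.06426 + 0.04114 + 0.065424 + 0.07560 = 0.246424 m ≈ 246 mm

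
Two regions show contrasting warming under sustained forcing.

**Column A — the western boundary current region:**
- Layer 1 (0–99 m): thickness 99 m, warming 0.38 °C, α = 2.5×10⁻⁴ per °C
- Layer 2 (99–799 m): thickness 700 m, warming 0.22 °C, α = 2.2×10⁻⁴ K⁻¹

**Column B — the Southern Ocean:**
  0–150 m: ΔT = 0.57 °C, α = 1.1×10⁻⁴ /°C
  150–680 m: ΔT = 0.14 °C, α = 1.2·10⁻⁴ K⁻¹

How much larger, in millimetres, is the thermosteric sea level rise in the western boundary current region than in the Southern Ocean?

25.0 mm

A 0.38 × 99 × 2.5×10⁻⁴ = 0.009405 m
A 99–799 m: 0.22 × 700 × 2.2×10⁻⁴ = 0.03388 m
A total: 0.043285 m
B Layer 1: 0.57 × 150 × 1.1×10⁻⁴ = 0.009405 m
B 0.14 × 1.2×10⁻⁴ × 530 = 0.008904 m
B total: 0.018309 m
Difference: 0.043285 − 0.018309 = 0.024976 m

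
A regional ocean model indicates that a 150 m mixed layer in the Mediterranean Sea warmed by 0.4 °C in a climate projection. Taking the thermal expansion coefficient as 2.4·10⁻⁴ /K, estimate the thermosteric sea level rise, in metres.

0.014 m of thermosteric rise

Δh = αΔT·H = 2.4×10⁻⁴ × 0.4 × 150 = 0.01440 m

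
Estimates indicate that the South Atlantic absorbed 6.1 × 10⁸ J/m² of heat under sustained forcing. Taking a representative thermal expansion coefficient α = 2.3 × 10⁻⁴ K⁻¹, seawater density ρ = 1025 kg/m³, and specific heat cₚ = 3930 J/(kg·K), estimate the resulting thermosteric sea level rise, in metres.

Δh = αQ/(ρcₚ) = 2.3×10⁻⁴ × 6.1×10⁸ / (1025 × 3930) ≈ 0.034829 m

0.0348 m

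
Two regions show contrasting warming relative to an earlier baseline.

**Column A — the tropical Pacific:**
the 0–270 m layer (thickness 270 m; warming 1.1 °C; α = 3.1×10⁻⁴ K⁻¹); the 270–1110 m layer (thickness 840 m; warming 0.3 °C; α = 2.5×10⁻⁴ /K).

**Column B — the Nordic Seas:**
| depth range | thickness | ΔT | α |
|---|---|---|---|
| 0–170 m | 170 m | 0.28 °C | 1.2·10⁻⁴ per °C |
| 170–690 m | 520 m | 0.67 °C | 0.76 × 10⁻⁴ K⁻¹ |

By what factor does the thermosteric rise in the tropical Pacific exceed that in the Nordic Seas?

≈ 4.82×

A 0–270 m: 270 × 1.1 × 3.1×10⁻⁴ = 0.09207 m
A 270–1110 m: 840 × 2.5×10⁻⁴ × 0.3 = 0.06300 m
A total: 0.15507 m
B 170 × 1.2×10⁻⁴ × 0.28 = 0.005712 m
B 0.76×10⁻⁴ × 0.67 × 520 = 0.0264784 m
B total: 0.0321904 m
Ratio: 0.15507 / 0.0321904 ≈ 4.817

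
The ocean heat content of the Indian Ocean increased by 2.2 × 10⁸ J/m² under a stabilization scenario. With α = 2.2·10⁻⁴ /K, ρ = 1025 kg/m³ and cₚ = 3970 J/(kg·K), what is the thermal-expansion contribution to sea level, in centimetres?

1.19 cm of thermosteric rise

Δh = αQ/(ρcₚ) = 2.2×10⁻⁴ × 2.2×10⁸ / (1025 × 3970) ≈ 0.011894 m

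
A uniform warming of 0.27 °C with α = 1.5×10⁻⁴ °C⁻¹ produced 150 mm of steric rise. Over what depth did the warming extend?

H = Δh/(αΔT) = 0.15 / (1.5×10⁻⁴ × 0.27) ≈ 3704 m

3700 m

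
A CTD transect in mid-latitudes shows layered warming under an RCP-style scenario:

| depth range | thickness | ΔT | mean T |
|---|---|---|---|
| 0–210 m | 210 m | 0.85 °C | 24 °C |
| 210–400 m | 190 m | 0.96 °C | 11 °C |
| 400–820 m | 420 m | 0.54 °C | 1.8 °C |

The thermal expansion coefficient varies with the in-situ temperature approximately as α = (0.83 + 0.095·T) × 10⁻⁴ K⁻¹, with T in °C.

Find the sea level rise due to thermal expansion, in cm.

Layer 1: α = (0.83 + 0.095×24)×10⁻⁴ = 3.11×10⁻⁴ K⁻¹
Layer 2: α = (0.83 + 0.095×11)×10⁻⁴ = 1.875×10⁻⁴ K⁻¹
Layer 3: α = (0.83 + 0.095×1.8)×10⁻⁴ = 1.001×10⁻⁴ K⁻¹
0.85 × 210 × 3.11×10⁻⁴ = 0.0555135 m
210–400 m: 0.96 × 190 × 1.875×10⁻⁴ = 0.03420 m
1.001×10⁻⁴ × 420 × 0.54 = 0.02270268 m
Δh = 0.0555135 + 0.03420 + 0.02270268 = 0.11241618 m ≈ 11.2 cm

about 11.2 cm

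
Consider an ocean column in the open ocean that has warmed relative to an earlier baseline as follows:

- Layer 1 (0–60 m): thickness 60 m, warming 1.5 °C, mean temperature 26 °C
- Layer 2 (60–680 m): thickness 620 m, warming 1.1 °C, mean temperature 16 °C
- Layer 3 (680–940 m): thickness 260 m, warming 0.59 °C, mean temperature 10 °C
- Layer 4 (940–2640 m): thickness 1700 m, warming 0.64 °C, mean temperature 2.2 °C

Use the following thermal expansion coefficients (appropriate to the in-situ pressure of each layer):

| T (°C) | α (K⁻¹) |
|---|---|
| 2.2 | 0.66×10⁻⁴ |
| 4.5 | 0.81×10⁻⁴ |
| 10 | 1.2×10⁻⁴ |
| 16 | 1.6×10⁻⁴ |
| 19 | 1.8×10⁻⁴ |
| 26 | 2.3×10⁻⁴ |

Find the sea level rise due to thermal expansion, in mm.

Layer 1 at 26 °C → α = 2.3×10⁻⁴ K⁻¹
Layer 2 at 16 °C → α = 1.6×10⁻⁴ K⁻¹
Layer 3 at 10 °C → α = 1.2×10⁻⁴ K⁻¹
Layer 4 at 2.2 °C → α = 0.66×10⁻⁴ K⁻¹
0–60 m: 2.3×10⁻⁴ × 1.5 × 60 = 0.02070 m
1.1 × 1.6×10⁻⁴ × 620 = 0.10912 m
0.59 × 260 × 1.2×10⁻⁴ = 0.018408 m
Layer 4: 0.64 × 0.66×10⁻⁴ × 1700 = 0.071808 m
Δh = 0.02070 + 0.10912 + 0.018408 + 0.071808 = 0.220036 m ≈ 220 mm

Δh = 220 mm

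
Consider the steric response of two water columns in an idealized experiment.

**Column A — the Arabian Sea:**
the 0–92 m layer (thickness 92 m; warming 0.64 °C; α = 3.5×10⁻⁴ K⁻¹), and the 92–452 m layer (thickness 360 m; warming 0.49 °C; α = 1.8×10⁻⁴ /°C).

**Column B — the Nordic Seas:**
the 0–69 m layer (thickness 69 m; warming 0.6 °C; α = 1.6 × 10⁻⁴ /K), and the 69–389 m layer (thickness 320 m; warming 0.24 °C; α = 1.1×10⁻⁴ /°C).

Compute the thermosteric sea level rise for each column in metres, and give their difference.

A Layer 1: 92 × 0.64 × 3.5×10⁻⁴ = 0.020608 m
A 0.49 × 1.8×10⁻⁴ × 360 = 0.031752 m
A total: 0.05236 m
B Layer 1: 0.6 × 1.6×10⁻⁴ × 69 = 0.006624 m
B 69–389 m: 320 × 1.1×10⁻⁴ × 0.24 = 0.008448 m
B total: 0.015072 m
Difference: 0.05236 − 0.015072 = 0.037288 m

Δh_A ≈ 0.0524 m, Δh_B ≈ 0.0151 m; difference ≈ 0.0373 m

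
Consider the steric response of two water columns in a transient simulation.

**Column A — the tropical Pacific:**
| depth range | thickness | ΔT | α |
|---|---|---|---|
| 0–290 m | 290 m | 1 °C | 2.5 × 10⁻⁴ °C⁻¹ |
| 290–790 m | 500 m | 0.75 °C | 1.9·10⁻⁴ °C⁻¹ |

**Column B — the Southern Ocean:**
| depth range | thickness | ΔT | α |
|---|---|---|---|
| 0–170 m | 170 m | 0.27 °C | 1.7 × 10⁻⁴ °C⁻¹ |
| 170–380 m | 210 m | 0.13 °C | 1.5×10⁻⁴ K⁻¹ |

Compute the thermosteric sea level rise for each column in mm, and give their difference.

A Layer 1: 290 × 2.5×10⁻⁴ × 1 = 0.07250 m
A 290–790 m: 1.9×10⁻⁴ × 500 × 0.75 = 0.07125 m
A total: 0.14375 m
B 0–170 m: 0.27 × 1.7×10⁻⁴ × 170 = 0.007803 m
B 170–380 m: 210 × 1.5×10⁻⁴ × 0.13 = 0.004095 m
B total: 0.011898 m
Difference: 0.14375 − 0.011898 = 0.131852 m

A: 140 mm; B: 12 mm; difference 130 mm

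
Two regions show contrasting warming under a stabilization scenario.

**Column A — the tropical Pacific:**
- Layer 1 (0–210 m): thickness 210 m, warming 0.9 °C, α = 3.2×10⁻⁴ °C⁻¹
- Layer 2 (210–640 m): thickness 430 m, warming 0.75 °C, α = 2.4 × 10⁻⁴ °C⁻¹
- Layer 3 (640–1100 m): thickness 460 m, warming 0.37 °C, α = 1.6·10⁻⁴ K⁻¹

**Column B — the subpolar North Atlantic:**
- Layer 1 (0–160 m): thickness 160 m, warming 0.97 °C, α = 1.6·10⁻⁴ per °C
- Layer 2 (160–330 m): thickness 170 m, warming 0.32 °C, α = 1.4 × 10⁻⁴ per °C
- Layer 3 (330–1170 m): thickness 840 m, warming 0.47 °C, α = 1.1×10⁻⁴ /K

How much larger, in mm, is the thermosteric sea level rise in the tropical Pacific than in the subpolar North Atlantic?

Δh_A − Δh_B ≈ 89.2 mm

A Layer 1: 210 × 0.9 × 3.2×10⁻⁴ = 0.06048 m
A 2.4×10⁻⁴ × 430 × 0.75 = 0.07740 m
A Layer 3: 460 × 1.6×10⁻⁴ × 0.37 = 0.027232 m
A total: 0.165112 m
B Layer 1: 1.6×10⁻⁴ × 0.97 × 160 = 0.024832 m
B Layer 2: 1.4×10⁻⁴ × 170 × 0.32 = 0.007616 m
B Layer 3: 0.47 × 840 × 1.1×10⁻⁴ = 0.043428 m
B total: 0.075876 m
Difference: 0.165112 − 0.075876 = 0.089236 m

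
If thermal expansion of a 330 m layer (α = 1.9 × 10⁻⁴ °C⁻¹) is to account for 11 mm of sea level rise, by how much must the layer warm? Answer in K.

ΔT = Δh/(αH) = 0.011 / (1.9×10⁻⁴ × 330) ≈ 0.1754 K

about 0.175 K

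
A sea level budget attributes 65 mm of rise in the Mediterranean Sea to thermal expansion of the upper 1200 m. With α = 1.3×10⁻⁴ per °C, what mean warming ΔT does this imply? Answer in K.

0.42 K

ΔT = Δh/(αH) = 0.065 / (1.3×10⁻⁴ × 1200) ≈ 0.4167 K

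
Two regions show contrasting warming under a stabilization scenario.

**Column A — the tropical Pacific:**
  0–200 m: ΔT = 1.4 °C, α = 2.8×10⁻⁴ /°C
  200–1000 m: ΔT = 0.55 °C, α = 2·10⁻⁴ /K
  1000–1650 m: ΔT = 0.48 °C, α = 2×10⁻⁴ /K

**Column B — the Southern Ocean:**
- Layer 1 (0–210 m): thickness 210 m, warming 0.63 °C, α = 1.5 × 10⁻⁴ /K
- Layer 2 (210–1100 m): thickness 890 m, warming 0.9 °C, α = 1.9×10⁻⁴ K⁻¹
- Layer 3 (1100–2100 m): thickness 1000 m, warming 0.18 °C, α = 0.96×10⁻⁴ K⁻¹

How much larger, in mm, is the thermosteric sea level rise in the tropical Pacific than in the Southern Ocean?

A 0–200 m: 2.8×10⁻⁴ × 1.4 × 200 = 0.07840 m
A Layer 2: 2×10⁻⁴ × 0.55 × 800 = 0.08800 m
A 650 × 0.48 × 2×10⁻⁴ = 0.06240 m
A total: 0.22880 m
B Layer 1: 0.63 × 210 × 1.5×10⁻⁴ = 0.019845 m
B Layer 2: 0.9 × 890 × 1.9×10⁻⁴ = 0.15219 m
B Layer 3: 0.96×10⁻⁴ × 0.18 × 1000 = 0.01728 m
B total: 0.189315 m
Difference: 0.22880 − 0.189315 = 0.039485 m

Δh_A − Δh_B ≈ 39.5 mm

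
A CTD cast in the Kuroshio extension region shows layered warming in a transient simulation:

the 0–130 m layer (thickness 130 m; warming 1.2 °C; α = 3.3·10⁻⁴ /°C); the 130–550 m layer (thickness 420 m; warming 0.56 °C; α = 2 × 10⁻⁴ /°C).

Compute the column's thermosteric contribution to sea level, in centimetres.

Layer 1: 130 × 1.2 × 3.3×10⁻⁴ = 0.05148 m
130–550 m: 0.56 × 2×10⁻⁴ × 420 = 0.04704 m
Δh = 0.05148 + 0.04704 = 0.09852 m ≈ 9.85 cm

Δh = 9.85 cm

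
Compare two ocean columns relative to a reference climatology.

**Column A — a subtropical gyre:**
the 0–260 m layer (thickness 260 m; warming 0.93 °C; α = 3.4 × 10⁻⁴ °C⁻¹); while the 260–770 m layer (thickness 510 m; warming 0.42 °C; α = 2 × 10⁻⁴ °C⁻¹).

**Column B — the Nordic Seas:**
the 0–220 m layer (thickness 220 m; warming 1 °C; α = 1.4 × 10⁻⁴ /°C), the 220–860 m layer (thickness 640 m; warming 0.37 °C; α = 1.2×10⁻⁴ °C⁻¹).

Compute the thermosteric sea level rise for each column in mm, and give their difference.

A: 130 mm; B: 59 mm; difference 66 mm

A 0–260 m: 0.93 × 3.4×10⁻⁴ × 260 = 0.082212 m
A 510 × 2×10⁻⁴ × 0.42 = 0.04284 m
A total: 0.125052 m
B Layer 1: 1.4×10⁻⁴ × 220 × 1 = 0.03080 m
B 0.37 × 1.2×10⁻⁴ × 640 = 0.028416 m
B total: 0.059216 m
Difference: 0.125052 − 0.059216 = 0.065836 m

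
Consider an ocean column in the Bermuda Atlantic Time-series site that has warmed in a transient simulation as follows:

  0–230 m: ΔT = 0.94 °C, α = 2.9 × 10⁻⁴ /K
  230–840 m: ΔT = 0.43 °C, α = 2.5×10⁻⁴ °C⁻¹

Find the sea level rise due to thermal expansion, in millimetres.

2.9×10⁻⁴ × 0.94 × 230 = 0.062698 m
230–840 m: 610 × 2.5×10⁻⁴ × 0.43 = 0.065575 m
Δh = 0.062698 + 0.065575 = 0.128273 m ≈ 130 mm

130 mm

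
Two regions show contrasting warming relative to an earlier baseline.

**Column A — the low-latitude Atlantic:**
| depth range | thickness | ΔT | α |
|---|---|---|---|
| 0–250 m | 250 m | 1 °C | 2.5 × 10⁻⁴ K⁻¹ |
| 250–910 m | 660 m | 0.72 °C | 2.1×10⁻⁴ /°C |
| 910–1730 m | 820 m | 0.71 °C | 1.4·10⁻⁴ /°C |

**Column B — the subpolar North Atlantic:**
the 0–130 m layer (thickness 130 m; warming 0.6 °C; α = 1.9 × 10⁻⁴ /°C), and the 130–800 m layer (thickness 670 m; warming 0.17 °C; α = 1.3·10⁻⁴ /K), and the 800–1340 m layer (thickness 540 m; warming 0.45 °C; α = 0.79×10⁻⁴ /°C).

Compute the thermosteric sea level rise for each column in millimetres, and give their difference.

Δh_A ≈ 240 mm, Δh_B ≈ 49 mm; difference ≈ 190 mm

A Layer 1: 1 × 250 × 2.5×10⁻⁴ = 0.06250 m
A 2.1×10⁻⁴ × 0.72 × 660 = 0.099792 m
A 0.71 × 1.4×10⁻⁴ × 820 = 0.081508 m
A total: 0.24380 m
B 0–130 m: 1.9×10⁻⁴ × 0.6 × 130 = 0.01482 m
B 1.3×10⁻⁴ × 670 × 0.17 = 0.014807 m
B 800–1340 m: 540 × 0.45 × 0.79×10⁻⁴ = 0.019197 m
B total: 0.048824 m
Difference: 0.24380 − 0.048824 = 0.194976 m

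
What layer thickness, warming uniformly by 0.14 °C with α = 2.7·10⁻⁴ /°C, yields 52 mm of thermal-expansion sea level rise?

H ≈ 1400 m

H = Δh/(αΔT) = 0.052 / (2.7×10⁻⁴ × 0.14) ≈ 1376 m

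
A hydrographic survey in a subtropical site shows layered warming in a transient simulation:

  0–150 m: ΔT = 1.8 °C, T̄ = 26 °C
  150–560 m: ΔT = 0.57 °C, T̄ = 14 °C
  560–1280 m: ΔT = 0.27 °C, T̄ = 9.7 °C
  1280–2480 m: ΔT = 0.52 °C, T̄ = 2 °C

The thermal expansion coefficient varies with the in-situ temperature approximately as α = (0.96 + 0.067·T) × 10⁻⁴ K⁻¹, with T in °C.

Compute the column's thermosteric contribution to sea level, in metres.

0.217 m of thermosteric rise

Layer 1: α = (0.96 + 0.067×26)×10⁻⁴ = 2.702×10⁻⁴ K⁻¹
Layer 2: α = (0.96 + 0.067×14)×10⁻⁴ = 1.898×10⁻⁴ K⁻¹
Layer 3: α = (0.96 + 0.067×9.7)×10⁻⁴ = 1.6099×10⁻⁴ K⁻¹
Layer 4: α = (0.96 + 0.067×2)×10⁻⁴ = 1.094×10⁻⁴ K⁻¹
0–150 m: 1.8 × 150 × 2.702×10⁻⁴ = 0.072954 m
150–560 m: 0.57 × 1.898×10⁻⁴ × 410 = 0.04435626 m
560–1280 m: 720 × 0.27 × 1.6099×10⁻⁴ = 0.031296456 m
Layer 4: 0.52 × 1200 × 1.094×10⁻⁴ = 0.0682656 m
Δh = 0.072954 + 0.04435626 + 0.031296456 + 0.0682656 = 0.216872316 m ≈ 0.217 m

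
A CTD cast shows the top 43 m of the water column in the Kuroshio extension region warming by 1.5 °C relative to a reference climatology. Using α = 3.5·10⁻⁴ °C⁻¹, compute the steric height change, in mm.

Δh = 23 mm

Δh = αΔT·H = 3.5×10⁻⁴ × 1.5 × 43 = 0.022575 m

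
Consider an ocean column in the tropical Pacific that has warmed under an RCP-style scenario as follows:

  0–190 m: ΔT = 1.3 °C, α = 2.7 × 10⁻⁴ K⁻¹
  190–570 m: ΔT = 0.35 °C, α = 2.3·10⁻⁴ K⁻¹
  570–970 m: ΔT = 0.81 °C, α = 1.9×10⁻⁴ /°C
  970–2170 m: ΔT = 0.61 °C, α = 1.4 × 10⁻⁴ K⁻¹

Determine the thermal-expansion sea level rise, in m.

Δh ≈ 0.26 m

0–190 m: 1.3 × 2.7×10⁻⁴ × 190 = 0.06669 m
190–570 m: 0.35 × 2.3×10⁻⁴ × 380 = 0.03059 m
Layer 3: 1.9×10⁻⁴ × 400 × 0.81 = 0.06156 m
1.4×10⁻⁴ × 1200 × 0.61 = 0.10248 m
Δh = 0.06669 + 0.03059 + 0.06156 + 0.10248 = 0.26132 m ≈ 0.26 m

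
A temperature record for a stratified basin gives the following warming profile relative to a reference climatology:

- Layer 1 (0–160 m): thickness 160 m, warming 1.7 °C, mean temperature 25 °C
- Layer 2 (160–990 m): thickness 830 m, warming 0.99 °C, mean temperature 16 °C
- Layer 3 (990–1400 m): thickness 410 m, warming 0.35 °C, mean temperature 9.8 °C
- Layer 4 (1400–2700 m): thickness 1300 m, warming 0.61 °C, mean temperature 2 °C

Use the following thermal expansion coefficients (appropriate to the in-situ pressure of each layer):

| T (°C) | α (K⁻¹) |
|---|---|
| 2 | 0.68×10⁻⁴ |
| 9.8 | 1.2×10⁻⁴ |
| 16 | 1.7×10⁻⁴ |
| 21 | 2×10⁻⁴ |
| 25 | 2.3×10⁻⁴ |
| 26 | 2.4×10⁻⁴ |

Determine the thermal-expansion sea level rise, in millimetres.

Δh = 273 mm

Layer 1 at 25 °C → α = 2.3×10⁻⁴ K⁻¹
Layer 2 at 16 °C → α = 1.7×10⁻⁴ K⁻¹
Layer 3 at 9.8 °C → α = 1.2×10⁻⁴ K⁻¹
Layer 4 at 2 °C → α = 0.68×10⁻⁴ K⁻¹
Layer 1: 160 × 2.3×10⁻⁴ × 1.7 = 0.06256 m
0.99 × 1.7×10⁻⁴ × 830 = 0.139689 m
0.35 × 1.2×10⁻⁴ × 410 = 0.01722 m
0.61 × 0.68×10⁻⁴ × 1300 = 0.053924 m
Δh = 0.06256 + 0.139689 + 0.01722 + 0.053924 = 0.273393 m ≈ 273 mm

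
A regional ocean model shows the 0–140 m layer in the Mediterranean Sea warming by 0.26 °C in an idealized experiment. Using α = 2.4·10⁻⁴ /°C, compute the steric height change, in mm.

8.7 mm

Δh = αΔT·H = 2.4×10⁻⁴ × 0.26 × 140 = 0.008736 m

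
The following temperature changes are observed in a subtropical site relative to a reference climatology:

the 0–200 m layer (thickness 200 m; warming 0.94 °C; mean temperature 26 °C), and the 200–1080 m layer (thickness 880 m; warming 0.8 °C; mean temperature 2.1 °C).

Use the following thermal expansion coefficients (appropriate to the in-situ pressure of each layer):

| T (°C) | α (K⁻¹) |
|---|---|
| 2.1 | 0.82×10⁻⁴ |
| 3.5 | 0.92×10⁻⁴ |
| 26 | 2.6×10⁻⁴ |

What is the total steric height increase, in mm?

107 mm

Layer 1 at 26 °C → α = 2.6×10⁻⁴ K⁻¹
Layer 2 at 2.1 °C → α = 0.82×10⁻⁴ K⁻¹
200 × 2.6×10⁻⁴ × 0.94 = 0.04888 m
Layer 2: 880 × 0.82×10⁻⁴ × 0.8 = 0.057728 m
Δh = 0.04888 + 0.057728 = 0.106608 m ≈ 107 mm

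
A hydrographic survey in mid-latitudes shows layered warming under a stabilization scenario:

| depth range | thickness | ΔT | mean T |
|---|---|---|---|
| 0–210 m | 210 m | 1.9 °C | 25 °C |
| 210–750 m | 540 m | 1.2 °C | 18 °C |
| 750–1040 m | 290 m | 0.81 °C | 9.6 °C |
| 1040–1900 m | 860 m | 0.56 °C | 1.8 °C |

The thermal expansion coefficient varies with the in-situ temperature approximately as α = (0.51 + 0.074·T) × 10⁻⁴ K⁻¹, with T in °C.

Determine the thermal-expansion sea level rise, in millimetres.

Δh ≈ 273 mm

Layer 1: α = (0.51 + 0.074×25)×10⁻⁴ = 2.36×10⁻⁴ K⁻¹
Layer 2: α = (0.51 + 0.074×18)×10⁻⁴ = 1.842×10⁻⁴ K⁻¹
Layer 3: α = (0.51 + 0.074×9.6)×10⁻⁴ = 1.2204×10⁻⁴ K⁻¹
Layer 4: α = (0.51 + 0.074×1.8)×10⁻⁴ = 0.6432×10⁻⁴ K⁻¹
0–210 m: 210 × 1.9 × 2.36×10⁻⁴ = 0.094164 m
1.2 × 540 × 1.842×10⁻⁴ = 0.1193616 m
Layer 3: 1.2204×10⁻⁴ × 0.81 × 290 = 0.028667196 m
0.56 × 0.6432×10⁻⁴ × 860 = 0.030976512 m
Δh = 0.094164 + 0.1193616 + 0.028667196 + 0.030976512 = 0.273169308 m ≈ 273 mm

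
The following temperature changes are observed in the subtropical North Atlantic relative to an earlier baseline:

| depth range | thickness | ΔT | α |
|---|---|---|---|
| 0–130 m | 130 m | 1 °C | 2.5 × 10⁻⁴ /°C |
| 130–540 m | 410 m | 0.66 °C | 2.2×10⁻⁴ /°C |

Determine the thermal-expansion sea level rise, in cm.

9.2 cm

130 × 1 × 2.5×10⁻⁴ = 0.03250 m
2.2×10⁻⁴ × 410 × 0.66 = 0.059532 m
Δh = 0.03250 + 0.059532 = 0.092032 m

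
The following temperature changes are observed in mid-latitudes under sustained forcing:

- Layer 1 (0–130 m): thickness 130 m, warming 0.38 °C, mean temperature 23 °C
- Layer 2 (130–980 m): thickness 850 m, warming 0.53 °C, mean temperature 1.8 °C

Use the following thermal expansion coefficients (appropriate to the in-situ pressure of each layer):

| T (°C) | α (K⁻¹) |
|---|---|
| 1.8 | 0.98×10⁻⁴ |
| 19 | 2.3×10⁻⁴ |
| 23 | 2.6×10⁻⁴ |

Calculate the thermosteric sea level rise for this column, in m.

0.057 m

Layer 1 at 23 °C → α = 2.6×10⁻⁴ K⁻¹
Layer 2 at 1.8 °C → α = 0.98×10⁻⁴ K⁻¹
2.6×10⁻⁴ × 130 × 0.38 = 0.012844 m
130–980 m: 0.53 × 0.98×10⁻⁴ × 850 = 0.044149 m
Δh = 0.012844 + 0.044149 = 0.056993 m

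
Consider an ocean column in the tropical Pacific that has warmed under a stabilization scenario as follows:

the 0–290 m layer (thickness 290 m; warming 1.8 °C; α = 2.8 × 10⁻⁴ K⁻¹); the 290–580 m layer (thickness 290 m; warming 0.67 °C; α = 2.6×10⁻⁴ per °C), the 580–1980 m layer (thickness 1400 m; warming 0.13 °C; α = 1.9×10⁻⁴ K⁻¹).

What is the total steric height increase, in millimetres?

1.8 × 290 × 2.8×10⁻⁴ = 0.14616 m
290–580 m: 0.67 × 2.6×10⁻⁴ × 290 = 0.050518 m
1.9×10⁻⁴ × 0.13 × 1400 = 0.03458 m
Δh = 0.14616 + 0.050518 + 0.03458 = 0.231258 m

about 231 mm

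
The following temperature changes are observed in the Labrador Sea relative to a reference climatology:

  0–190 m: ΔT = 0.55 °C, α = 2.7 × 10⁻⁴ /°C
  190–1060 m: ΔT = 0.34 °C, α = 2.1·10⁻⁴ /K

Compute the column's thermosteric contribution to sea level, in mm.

Layer 1: 0.55 × 2.7×10⁻⁴ × 190 = 0.028215 m
Layer 2: 0.34 × 870 × 2.1×10⁻⁴ = 0.062118 m
Δh = 0.028215 + 0.062118 = 0.090333 m

Δh = 90.3 mm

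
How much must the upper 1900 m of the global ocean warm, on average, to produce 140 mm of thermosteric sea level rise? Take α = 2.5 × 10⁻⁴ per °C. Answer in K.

0.295 K

ΔT = Δh/(αH) = 0.14 / (2.5×10⁻⁴ × 1900) ≈ 0.2947 K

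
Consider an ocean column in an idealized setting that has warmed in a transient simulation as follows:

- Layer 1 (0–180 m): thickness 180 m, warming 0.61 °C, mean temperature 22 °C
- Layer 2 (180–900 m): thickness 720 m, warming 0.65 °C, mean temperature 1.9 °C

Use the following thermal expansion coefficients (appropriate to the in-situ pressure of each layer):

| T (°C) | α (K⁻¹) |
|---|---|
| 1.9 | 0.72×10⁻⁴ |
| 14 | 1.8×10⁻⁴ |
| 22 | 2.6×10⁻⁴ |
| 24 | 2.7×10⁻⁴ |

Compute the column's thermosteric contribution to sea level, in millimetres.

Layer 1 at 22 °C → α = 2.6×10⁻⁴ K⁻¹
Layer 2 at 1.9 °C → α = 0.72×10⁻⁴ K⁻¹
0–180 m: 2.6×10⁻⁴ × 180 × 0.61 = 0.028548 m
720 × 0.72×10⁻⁴ × 0.65 = 0.033696 m
Δh = 0.028548 + 0.033696 = 0.062244 m

62 mm of thermosteric rise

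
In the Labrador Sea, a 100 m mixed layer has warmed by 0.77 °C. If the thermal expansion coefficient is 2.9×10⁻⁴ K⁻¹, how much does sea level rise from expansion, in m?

Δh ≈ 0.0223 m

Δh = αΔT·H = 2.9×10⁻⁴ × 0.77 × 100 = 0.02233 m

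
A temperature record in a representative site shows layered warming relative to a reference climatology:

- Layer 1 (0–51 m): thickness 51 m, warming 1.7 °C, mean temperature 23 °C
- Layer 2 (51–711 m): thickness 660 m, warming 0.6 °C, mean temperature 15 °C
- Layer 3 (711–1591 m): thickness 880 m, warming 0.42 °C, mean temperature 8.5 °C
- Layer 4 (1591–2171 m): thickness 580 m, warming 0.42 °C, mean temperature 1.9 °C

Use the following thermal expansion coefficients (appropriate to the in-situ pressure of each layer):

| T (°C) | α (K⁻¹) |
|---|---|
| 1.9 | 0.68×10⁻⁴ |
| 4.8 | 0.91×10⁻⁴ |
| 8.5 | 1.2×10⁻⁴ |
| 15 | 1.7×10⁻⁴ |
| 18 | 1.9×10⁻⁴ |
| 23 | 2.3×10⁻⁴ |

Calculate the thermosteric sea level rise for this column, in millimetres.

Layer 1 at 23 °C → α = 2.3×10⁻⁴ K⁻¹
Layer 2 at 15 °C → α = 1.7×10⁻⁴ K⁻¹
Layer 3 at 8.5 °C → α = 1.2×10⁻⁴ K⁻¹
Layer 4 at 1.9 °C → α = 0.68×10⁻⁴ K⁻¹
0–51 m: 2.3×10⁻⁴ × 51 × 1.7 = 0.019941 m
Layer 2: 1.7×10⁻⁴ × 0.6 × 660 = 0.06732 m
Layer 3: 880 × 1.2×10⁻⁴ × 0.42 = 0.044352 m
Layer 4: 0.42 × 580 × 0.68×10⁻⁴ = 0.0165648 m
Δh = 0.019941 + 0.06732 + 0.044352 + 0.0165648 = 0.1481778 m ≈ 148 mm

148 mm of thermosteric rise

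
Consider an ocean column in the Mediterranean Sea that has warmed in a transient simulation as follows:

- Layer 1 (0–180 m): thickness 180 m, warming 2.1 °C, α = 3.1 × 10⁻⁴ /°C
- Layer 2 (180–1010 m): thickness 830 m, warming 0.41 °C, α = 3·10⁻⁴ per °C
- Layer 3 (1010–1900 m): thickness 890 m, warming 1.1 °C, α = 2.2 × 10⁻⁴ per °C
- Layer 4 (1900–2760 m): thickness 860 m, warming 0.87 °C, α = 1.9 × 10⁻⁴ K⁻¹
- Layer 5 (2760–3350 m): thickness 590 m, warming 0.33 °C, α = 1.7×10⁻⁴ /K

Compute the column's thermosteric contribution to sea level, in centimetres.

Δh = 61 cm

Layer 1: 180 × 3.1×10⁻⁴ × 2.1 = 0.11718 m
0.41 × 830 × 3×10⁻⁴ = 0.10209 m
Layer 3: 890 × 1.1 × 2.2×10⁻⁴ = 0.21538 m
1900–2760 m: 0.87 × 860 × 1.9×10⁻⁴ = 0.142158 m
590 × 0.33 × 1.7×10⁻⁴ = 0.033099 m
Δh = 0.11718 + 0.10209 + 0.21538 + 0.142158 + 0.033099 = 0.609907 m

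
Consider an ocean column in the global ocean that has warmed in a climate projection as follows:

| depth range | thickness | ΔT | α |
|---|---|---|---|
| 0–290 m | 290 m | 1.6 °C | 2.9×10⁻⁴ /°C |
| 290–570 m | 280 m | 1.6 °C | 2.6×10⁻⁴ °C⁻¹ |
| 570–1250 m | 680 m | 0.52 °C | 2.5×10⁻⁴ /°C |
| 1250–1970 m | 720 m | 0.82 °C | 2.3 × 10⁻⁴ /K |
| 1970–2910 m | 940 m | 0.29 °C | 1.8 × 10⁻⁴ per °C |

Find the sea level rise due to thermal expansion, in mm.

Δh = 524 mm

0–290 m: 1.6 × 290 × 2.9×10⁻⁴ = 0.13456 m
290–570 m: 1.6 × 280 × 2.6×10⁻⁴ = 0.11648 m
570–1250 m: 680 × 0.52 × 2.5×10⁻⁴ = 0.08840 m
Layer 4: 720 × 2.3×10⁻⁴ × 0.82 = 0.135792 m
0.29 × 1.8×10⁻⁴ × 940 = 0.049068 m
Δh = 0.13456 + 0.11648 + 0.08840 + 0.135792 + 0.049068 = 0.52430 m ≈ 524 mm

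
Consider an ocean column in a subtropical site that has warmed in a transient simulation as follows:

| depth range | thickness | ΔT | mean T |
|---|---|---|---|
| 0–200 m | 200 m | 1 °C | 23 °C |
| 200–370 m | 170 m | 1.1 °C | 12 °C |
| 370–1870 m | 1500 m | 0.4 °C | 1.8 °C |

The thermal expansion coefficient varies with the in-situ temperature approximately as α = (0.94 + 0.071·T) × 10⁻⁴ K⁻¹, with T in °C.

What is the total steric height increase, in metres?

Layer 1: α = (0.94 + 0.071×23)×10⁻⁴ = 2.573×10⁻⁴ K⁻¹
Layer 2: α = (0.94 + 0.071×12)×10⁻⁴ = 1.792×10⁻⁴ K⁻¹
Layer 3: α = (0.94 + 0.071×1.8)×10⁻⁴ = 1.0678×10⁻⁴ K⁻¹
2.573×10⁻⁴ × 1 × 200 = 0.05146 m
200–370 m: 170 × 1.792×10⁻⁴ × 1.1 = 0.0335104 m
0.4 × 1.0678×10⁻⁴ × 1500 = 0.064068 m
Δh = 0.05146 + 0.0335104 + 0.064068 = 0.1490384 m ≈ 0.15 m

Δh ≈ 0.15 m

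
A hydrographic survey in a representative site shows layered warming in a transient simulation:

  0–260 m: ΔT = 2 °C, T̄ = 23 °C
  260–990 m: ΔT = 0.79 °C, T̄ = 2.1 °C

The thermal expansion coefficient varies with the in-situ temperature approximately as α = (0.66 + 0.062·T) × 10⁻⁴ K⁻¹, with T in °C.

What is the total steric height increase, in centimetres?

15.4 cm

Layer 1: α = (0.66 + 0.062×23)×10⁻⁴ = 2.086×10⁻⁴ K⁻¹
Layer 2: α = (0.66 + 0.062×2.1)×10⁻⁴ = 0.7902×10⁻⁴ K⁻¹
Layer 1: 2 × 260 × 2.086×10⁻⁴ = 0.108472 m
0.79 × 0.7902×10⁻⁴ × 730 = 0.045570834 m
Δh = 0.108472 + 0.045570834 = 0.154042834 m ≈ 15.4 cm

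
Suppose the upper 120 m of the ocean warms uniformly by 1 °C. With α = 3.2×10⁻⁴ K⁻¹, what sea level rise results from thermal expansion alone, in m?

Δh = αΔT·H = 3.2×10⁻⁴ × 1 × 120 = 0.03840 m

Δh ≈ 0.038 m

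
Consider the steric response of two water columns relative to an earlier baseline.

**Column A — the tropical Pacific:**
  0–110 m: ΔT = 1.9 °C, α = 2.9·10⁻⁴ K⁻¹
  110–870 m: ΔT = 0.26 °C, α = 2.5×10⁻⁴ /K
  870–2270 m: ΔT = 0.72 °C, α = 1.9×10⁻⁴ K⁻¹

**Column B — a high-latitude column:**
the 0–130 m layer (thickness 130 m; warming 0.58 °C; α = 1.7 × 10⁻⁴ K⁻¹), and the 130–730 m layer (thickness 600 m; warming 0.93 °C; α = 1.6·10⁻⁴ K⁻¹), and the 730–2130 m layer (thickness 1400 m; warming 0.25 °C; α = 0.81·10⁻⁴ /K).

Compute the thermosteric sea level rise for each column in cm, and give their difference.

Δh_A ≈ 30.2 cm, Δh_B ≈ 13.0 cm; difference ≈ 17.1 cm

A 0–110 m: 110 × 2.9×10⁻⁴ × 1.9 = 0.06061 m
A 0.26 × 2.5×10⁻⁴ × 760 = 0.04940 m
A Layer 3: 1.9×10⁻⁴ × 0.72 × 1400 = 0.19152 m
A total: 0.30153 m
B Layer 1: 1.7×10⁻⁴ × 0.58 × 130 = 0.012818 m
B Layer 2: 600 × 0.93 × 1.6×10⁻⁴ = 0.08928 m
B 730–2130 m: 0.81×10⁻⁴ × 0.25 × 1400 = 0.02835 m
B total: 0.130448 m
Difference: 0.30153 − 0.130448 = 0.171082 m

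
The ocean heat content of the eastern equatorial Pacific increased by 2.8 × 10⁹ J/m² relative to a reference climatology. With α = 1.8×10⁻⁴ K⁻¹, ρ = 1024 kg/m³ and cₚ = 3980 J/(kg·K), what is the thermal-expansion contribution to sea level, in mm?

120 mm of thermosteric rise

Δh = αQ/(ρcₚ) = 1.8×10⁻⁴ × 2.8×10⁹ / (1024 × 3980) ≈ 0.12367 m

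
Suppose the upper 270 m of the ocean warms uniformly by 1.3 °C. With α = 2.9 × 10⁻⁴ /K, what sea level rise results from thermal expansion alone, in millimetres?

Δh = αΔT·H = 2.9×10⁻⁴ × 1.3 × 270 = 0.10179 m

102 mm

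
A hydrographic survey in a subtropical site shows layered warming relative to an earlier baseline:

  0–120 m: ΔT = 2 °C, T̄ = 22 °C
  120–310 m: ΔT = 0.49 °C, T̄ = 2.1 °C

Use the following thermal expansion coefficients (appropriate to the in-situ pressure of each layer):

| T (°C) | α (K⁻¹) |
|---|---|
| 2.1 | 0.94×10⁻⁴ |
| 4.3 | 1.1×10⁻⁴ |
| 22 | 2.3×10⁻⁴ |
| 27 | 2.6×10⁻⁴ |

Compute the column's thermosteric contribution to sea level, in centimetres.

Δh ≈ 6.40 cm

Layer 1 at 22 °C → α = 2.3×10⁻⁴ K⁻¹
Layer 2 at 2.1 °C → α = 0.94×10⁻⁴ K⁻¹
0–120 m: 2.3×10⁻⁴ × 120 × 2 = 0.05520 m
120–310 m: 0.94×10⁻⁴ × 0.49 × 190 = 0.0087514 m
Δh = 0.05520 + 0.0087514 = 0.0639514 m ≈ 6.40 cm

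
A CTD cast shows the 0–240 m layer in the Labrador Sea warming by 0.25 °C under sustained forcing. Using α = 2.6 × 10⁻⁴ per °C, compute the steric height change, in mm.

15.6 mm

Δh = αΔT·H = 2.6×10⁻⁴ × 0.25 × 240 = 0.01560 m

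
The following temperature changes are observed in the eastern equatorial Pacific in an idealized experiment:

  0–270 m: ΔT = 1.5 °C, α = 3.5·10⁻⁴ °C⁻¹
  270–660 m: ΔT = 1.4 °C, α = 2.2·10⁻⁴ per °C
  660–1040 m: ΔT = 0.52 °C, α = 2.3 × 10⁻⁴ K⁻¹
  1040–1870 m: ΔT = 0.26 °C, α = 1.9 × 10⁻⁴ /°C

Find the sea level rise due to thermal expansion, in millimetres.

0–270 m: 3.5×10⁻⁴ × 270 × 1.5 = 0.14175 m
390 × 1.4 × 2.2×10⁻⁴ = 0.12012 m
Layer 3: 2.3×10⁻⁴ × 380 × 0.52 = 0.045448 m
Layer 4: 1.9×10⁻⁴ × 830 × 0.26 = 0.041002 m
Δh = 0.14175 + 0.12012 + 0.045448 + 0.041002 = 0.34832 m

348 mm of thermosteric rise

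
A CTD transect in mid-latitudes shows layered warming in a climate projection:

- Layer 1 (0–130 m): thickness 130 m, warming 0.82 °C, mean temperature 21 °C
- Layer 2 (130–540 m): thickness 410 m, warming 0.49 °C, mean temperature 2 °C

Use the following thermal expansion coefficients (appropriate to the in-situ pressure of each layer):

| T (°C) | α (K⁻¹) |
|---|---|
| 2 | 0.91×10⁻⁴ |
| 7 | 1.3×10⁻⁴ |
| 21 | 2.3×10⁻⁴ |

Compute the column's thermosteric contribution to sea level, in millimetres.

Δh ≈ 42.8 mm

Layer 1 at 21 °C → α = 2.3×10⁻⁴ K⁻¹
Layer 2 at 2 °C → α = 0.91×10⁻⁴ K⁻¹
Layer 1: 130 × 2.3×10⁻⁴ × 0.82 = 0.024518 m
410 × 0.49 × 0.91×10⁻⁴ = 0.0182819 m
Δh = 0.024518 + 0.0182819 = 0.0427999 m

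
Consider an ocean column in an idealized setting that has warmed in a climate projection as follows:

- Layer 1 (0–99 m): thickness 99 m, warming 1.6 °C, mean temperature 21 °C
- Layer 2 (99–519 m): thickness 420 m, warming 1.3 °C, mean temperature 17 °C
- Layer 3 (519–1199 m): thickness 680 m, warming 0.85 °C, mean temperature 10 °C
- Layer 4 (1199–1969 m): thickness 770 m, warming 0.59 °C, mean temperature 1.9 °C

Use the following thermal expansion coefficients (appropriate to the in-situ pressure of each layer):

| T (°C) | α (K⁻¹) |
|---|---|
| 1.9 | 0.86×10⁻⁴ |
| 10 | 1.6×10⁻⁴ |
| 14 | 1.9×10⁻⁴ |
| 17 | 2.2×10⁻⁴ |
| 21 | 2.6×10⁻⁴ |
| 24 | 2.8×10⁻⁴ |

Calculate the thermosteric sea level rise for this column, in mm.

Layer 1 at 21 °C → α = 2.6×10⁻⁴ K⁻¹
Layer 2 at 17 °C → α = 2.2×10⁻⁴ K⁻¹
Layer 3 at 10 °C → α = 1.6×10⁻⁴ K⁻¹
Layer 4 at 1.9 °C → α = 0.86×10⁻⁴ K⁻¹
0–99 m: 99 × 1.6 × 2.6×10⁻⁴ = 0.041184 m
Layer 2: 1.3 × 420 × 2.2×10⁻⁴ = 0.12012 m
519–1199 m: 0.85 × 680 × 1.6×10⁻⁴ = 0.09248 m
1199–1969 m: 0.59 × 770 × 0.86×10⁻⁴ = 0.0390698 m
Δh = 0.041184 + 0.12012 + 0.09248 + 0.0390698 = 0.2928538 m

Δh ≈ 290 mm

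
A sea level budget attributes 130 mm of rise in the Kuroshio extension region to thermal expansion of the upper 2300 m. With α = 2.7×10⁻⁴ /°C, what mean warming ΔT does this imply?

ΔT = Δh/(αH) = 0.13 / (2.7×10⁻⁴ × 2300) ≈ 0.2093 °C

about 0.209 °C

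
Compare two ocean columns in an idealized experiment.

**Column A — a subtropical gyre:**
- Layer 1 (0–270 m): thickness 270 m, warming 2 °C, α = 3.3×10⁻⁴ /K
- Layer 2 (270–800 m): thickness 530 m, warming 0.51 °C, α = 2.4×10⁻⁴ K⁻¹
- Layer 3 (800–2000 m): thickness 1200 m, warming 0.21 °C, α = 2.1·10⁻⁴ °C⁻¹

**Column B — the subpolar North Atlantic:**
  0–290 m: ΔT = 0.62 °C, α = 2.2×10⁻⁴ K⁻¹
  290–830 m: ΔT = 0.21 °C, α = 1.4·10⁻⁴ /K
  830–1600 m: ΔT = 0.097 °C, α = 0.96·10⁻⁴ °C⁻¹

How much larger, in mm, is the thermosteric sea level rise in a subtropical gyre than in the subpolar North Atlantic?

A 270 × 3.3×10⁻⁴ × 2 = 0.17820 m
A 270–800 m: 0.51 × 2.4×10⁻⁴ × 530 = 0.064872 m
A Layer 3: 2.1×10⁻⁴ × 0.21 × 1200 = 0.05292 m
A total: 0.295992 m
B 0–290 m: 2.2×10⁻⁴ × 290 × 0.62 = 0.039556 m
B 290–830 m: 1.4×10⁻⁴ × 0.21 × 540 = 0.015876 m
B Layer 3: 0.097 × 0.96×10⁻⁴ × 770 = 0.00717024 m
B total: 0.06260224 m
Difference: 0.295992 − 0.06260224 = 0.23338976 m

233 mm larger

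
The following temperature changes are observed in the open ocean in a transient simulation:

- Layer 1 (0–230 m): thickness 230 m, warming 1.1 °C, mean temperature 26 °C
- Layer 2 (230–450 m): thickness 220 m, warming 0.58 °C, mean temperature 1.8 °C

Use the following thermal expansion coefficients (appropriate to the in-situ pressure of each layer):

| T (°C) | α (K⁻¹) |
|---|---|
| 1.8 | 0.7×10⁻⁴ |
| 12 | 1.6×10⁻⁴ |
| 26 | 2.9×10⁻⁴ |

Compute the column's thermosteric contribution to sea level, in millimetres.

Layer 1 at 26 °C → α = 2.9×10⁻⁴ K⁻¹
Layer 2 at 1.8 °C → α = 0.7×10⁻⁴ K⁻¹
0–230 m: 230 × 1.1 × 2.9×10⁻⁴ = 0.07337 m
Layer 2: 0.58 × 0.7×10⁻⁴ × 220 = 0.008932 m
Δh = 0.07337 + 0.008932 = 0.082302 m

about 82 mm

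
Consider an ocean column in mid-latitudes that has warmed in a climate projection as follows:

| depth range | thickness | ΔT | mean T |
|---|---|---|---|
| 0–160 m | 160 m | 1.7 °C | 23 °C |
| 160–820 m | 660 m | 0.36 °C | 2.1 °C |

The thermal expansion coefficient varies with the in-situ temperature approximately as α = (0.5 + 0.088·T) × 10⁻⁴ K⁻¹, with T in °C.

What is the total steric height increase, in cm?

Layer 1: α = (0.5 + 0.088×23)×10⁻⁴ = 2.524×10⁻⁴ K⁻¹
Layer 2: α = (0.5 + 0.088×2.1)×10⁻⁴ = 0.6848×10⁻⁴ K⁻¹
1.7 × 2.524×10⁻⁴ × 160 = 0.0686528 m
160–820 m: 660 × 0.6848×10⁻⁴ × 0.36 = 0.016270848 m
Δh = 0.0686528 + 0.016270848 = 0.084923648 m ≈ 8.49 cm

Δh = 8.49 cm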